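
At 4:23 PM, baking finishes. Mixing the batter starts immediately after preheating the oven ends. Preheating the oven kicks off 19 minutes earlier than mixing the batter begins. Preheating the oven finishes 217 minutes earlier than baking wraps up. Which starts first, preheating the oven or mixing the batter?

Preheating the oven ends at 4:23 PM − 217 min = 12:46 PM.
So mixing the batter starts at 12:46 PM.
Preheating the oven starts at 12:46 PM − 19 min = 12:27 PM.
Preheating the oven starts at 12:27 PM and mixing the batter starts at 12:46 PM, so preheating the oven is first.

preheating the oven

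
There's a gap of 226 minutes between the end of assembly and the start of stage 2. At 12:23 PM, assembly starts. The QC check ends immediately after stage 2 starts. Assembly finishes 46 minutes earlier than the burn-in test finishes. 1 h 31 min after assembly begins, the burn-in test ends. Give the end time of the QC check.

The burn-in test ends at 12:23 PM + 91 min = 1:54 PM.
Assembly ends at 1:54 PM − 46 min = 1:08 PM.
Stage 2 starts at 1:08 PM + 226 min = 4:54 PM.
So the QC check ends at 4:54 PM.

4:54 PM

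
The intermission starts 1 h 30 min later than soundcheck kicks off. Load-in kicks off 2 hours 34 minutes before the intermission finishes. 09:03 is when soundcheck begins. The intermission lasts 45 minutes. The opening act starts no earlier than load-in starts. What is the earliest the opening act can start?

The intermission starts at 09:03 + 90 min = 10:33.
The intermission ends at 10:33 + 45 min = 11:18.
Load-in starts at 11:18 − 154 min = 08:44.
The opening act is bounded by load-in, so the earliest it can start is 08:44.

08:44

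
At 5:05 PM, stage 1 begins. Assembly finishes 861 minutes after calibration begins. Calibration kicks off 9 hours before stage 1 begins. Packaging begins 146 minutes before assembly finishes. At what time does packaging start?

Calibration starts at 5:05 PM − 540 min = 8:05 AM.
Assembly ends at 8:05 AM + 861 min = 10:26 PM.
Packaging starts at 10:26 PM − 146 min = 8:00 PM.

8:00 PM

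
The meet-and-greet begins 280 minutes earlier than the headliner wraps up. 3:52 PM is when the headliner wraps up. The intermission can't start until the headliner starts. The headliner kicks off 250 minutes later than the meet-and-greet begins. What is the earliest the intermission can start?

The meet-and-greet starts at 3:52 PM − 280 min = 11:12 AM.
The headliner starts at 11:12 AM + 250 min = 3:22 PM.
The intermission is bounded by the headliner, so the earliest it can start is 3:22 PM.

3:22 PM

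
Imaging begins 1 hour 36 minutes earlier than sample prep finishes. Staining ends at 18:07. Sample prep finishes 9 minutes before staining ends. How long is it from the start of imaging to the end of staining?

105 minutes

Sample prep ends at 18:07 − 9 min = 17:58.
Imaging starts at 17:58 − 96 min = 16:22.
From 16:22 to 18:07 is 105 minutes.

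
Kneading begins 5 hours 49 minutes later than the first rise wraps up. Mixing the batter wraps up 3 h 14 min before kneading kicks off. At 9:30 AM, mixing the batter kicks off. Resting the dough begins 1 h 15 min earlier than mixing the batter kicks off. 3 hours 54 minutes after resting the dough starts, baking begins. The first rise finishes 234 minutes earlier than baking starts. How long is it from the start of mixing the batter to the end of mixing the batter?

1 hour 20 minutes

Resting the dough starts at 9:30 AM − 75 min = 8:15 AM.
Baking starts at 8:15 AM + 234 min = 12:09 PM.
The first rise ends at 12:09 PM − 234 min = 8:15 AM.
Kneading starts at 8:15 AM + 349 min = 2:04 PM.
Mixing the batter ends at 2:04 PM − 194 min = 10:50 AM.
From 9:30 AM to 10:50 AM is 1 hour 20 minutes.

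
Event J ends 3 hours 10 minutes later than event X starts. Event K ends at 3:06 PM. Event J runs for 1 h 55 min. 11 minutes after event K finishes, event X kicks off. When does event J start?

4:32 PM

Event X starts at 3:06 PM + 11 min = 3:17 PM.
Event J ends at 3:17 PM + 190 min = 6:27 PM.
Event J starts at 6:27 PM − 115 min = 4:32 PM.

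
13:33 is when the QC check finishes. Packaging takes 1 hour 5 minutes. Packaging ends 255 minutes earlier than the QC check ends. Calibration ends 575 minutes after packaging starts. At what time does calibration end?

17:48

Packaging ends at 13:33 − 255 min = 09:18.
Packaging starts at 09:18 − 65 min = 08:13.
Calibration ends at 08:13 + 575 min = 17:48.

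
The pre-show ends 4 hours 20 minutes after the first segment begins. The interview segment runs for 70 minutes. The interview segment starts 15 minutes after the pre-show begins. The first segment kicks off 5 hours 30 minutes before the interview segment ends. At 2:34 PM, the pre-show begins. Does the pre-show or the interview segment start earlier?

the pre-show

The interview segment starts at 2:34 PM + 15 min = 2:49 PM.
The pre-show starts at 2:34 PM and the interview segment starts at 2:49 PM, so the pre-show is first.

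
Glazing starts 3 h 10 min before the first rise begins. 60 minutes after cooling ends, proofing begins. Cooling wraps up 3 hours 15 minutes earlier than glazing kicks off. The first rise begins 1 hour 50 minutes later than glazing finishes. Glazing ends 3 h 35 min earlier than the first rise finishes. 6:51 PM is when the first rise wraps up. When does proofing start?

11:41 AM

Glazing ends at 6:51 PM − 215 min = 3:16 PM.
The first rise starts at 3:16 PM + 110 min = 5:06 PM.
Glazing starts at 5:06 PM − 190 min = 1:56 PM.
Cooling ends at 1:56 PM − 195 min = 10:41 AM.
Proofing starts at 10:41 AM + 60 min = 11:41 AM.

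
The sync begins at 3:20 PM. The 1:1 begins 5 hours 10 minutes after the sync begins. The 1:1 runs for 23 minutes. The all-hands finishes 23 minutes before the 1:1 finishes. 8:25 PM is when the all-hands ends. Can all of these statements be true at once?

No

The 1:1 starts at 3:20 PM + 310 min = 8:30 PM.
The 1:1 ends at 8:30 PM + 23 min = 8:53 PM.
The all-hands ends at 8:53 PM − 23 min = 8:30 PM.
But the all-hands is also said to end at 8:25 PM — a 5-minute conflict.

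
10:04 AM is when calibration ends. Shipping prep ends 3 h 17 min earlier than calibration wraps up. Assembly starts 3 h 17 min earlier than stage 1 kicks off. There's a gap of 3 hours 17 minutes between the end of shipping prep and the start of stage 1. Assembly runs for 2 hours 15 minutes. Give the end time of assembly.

9:02 AM

Shipping prep ends at 10:04 AM − 197 min = 6:47 AM.
Stage 1 starts at 6:47 AM + 197 min = 10:04 AM.
Assembly starts at 10:04 AM − 197 min = 6:47 AM.
Assembly ends at 6:47 AM + 135 min = 9:02 AM.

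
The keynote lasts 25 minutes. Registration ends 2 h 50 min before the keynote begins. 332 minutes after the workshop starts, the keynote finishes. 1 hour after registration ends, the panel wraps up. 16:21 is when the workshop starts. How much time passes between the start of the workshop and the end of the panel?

The keynote ends at 16:21 + 332 min = 21:53.
The keynote starts at 21:53 − 25 min = 21:28.
Registration ends at 21:28 − 170 min = 18:38.
The panel ends at 18:38 + 60 min = 19:38.
From 16:21 to 19:38 is 197 minutes.

197 minutes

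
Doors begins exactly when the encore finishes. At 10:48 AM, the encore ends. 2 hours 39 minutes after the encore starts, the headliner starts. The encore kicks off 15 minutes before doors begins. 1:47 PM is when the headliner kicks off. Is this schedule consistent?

No

Doors starts at 10:48 AM.
The encore starts at 10:48 AM − 15 min = 10:33 AM.
The headliner starts at 10:33 AM + 159 min = 1:12 PM.
But the headliner is also said to start at 1:47 PM — a 35-minute conflict.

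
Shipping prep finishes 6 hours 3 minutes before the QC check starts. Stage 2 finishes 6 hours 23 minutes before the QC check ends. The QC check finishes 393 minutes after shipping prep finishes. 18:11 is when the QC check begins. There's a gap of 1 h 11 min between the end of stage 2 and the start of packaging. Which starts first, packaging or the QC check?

packaging

Shipping prep ends at 18:11 − 363 min = 12:08.
The QC check ends at 12:08 + 393 min = 18:41.
Stage 2 ends at 18:41 − 383 min = 12:18.
Packaging starts at 12:18 + 71 min = 13:29.
Packaging starts at 13:29 and the QC check starts at 18:11, so packaging is first.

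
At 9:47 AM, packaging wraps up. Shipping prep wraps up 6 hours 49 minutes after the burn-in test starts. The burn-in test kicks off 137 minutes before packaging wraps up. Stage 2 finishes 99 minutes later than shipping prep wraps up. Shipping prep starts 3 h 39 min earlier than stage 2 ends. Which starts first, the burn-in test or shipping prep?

The burn-in test starts at 9:47 AM − 137 min = 7:30 AM.
Shipping prep ends at 7:30 AM + 409 min = 2:19 PM.
Stage 2 ends at 2:19 PM + 99 min = 3:58 PM.
Shipping prep starts at 3:58 PM − 219 min = 12:19 PM.
The burn-in test starts at 7:30 AM and shipping prep starts at 12:19 PM, so the burn-in test is first.

the burn-in test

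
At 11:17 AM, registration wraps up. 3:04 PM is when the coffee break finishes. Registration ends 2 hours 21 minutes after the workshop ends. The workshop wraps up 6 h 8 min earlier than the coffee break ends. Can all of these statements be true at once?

Yes

The workshop ends at 3:04 PM − 368 min = 8:56 AM.
Registration ends at 8:56 AM + 141 min = 11:17 AM.
That matches the stated 11:17 AM, so the schedule is consistent.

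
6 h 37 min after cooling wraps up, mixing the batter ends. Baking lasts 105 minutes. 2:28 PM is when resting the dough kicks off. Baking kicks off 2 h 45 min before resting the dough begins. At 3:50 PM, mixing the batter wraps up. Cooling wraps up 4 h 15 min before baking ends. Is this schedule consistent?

Baking starts at 2:28 PM − 165 min = 11:43 AM.
Baking ends at 11:43 AM + 105 min = 1:28 PM.
Cooling ends at 1:28 PM − 255 min = 9:13 AM.
Mixing the batter ends at 9:13 AM + 397 min = 3:50 PM.
That matches the stated 3:50 PM, so the schedule is consistent.

Yes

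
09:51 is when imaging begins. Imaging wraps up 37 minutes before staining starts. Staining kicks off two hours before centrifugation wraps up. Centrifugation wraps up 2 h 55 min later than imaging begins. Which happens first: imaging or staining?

imaging

Centrifugation ends at 09:51 + 175 min = 12:46.
Staining starts at 12:46 − 120 min = 10:46.
Imaging starts at 09:51 and staining starts at 10:46, so imaging is first.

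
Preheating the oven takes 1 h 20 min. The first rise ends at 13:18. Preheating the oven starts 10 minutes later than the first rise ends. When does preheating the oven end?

Preheating the oven starts at 13:18 + 10 min = 13:28.
Preheating the oven ends at 13:28 + 80 min = 14:48.

14:48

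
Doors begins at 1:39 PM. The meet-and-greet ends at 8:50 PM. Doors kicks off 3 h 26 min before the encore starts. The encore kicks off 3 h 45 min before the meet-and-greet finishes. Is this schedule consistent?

The encore starts at 8:50 PM − 225 min = 5:05 PM.
Doors starts at 5:05 PM − 206 min = 1:39 PM.
That matches the stated 1:39 PM, so the schedule is consistent.

Yes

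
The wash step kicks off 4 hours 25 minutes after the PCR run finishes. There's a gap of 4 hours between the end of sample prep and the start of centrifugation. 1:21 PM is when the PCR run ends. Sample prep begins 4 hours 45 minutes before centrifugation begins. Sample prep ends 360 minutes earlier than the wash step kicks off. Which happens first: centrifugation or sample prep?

The wash step starts at 1:21 PM + 265 min = 5:46 PM.
Sample prep ends at 5:46 PM − 360 min = 11:46 AM.
Centrifugation starts at 11:46 AM + 240 min = 3:46 PM.
Sample prep starts at 3:46 PM − 285 min = 11:01 AM.
Centrifugation starts at 3:46 PM and sample prep starts at 11:01 AM, so sample prep is first.

sample prep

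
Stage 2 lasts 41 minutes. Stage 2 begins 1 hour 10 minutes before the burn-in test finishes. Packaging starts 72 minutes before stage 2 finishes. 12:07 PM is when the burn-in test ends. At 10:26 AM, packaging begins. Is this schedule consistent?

Stage 2 starts at 12:07 PM − 70 min = 10:57 AM.
Stage 2 ends at 10:57 AM + 41 min = 11:38 AM.
Packaging starts at 11:38 AM − 72 min = 10:26 AM.
That matches the stated 10:26 AM, so the schedule is consistent.

Yes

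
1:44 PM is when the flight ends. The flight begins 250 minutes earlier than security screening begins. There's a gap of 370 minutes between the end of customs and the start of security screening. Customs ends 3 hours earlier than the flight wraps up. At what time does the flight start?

Customs ends at 1:44 PM − 180 min = 10:44 AM.
Security screening starts at 10:44 AM + 370 min = 4:54 PM.
The flight starts at 4:54 PM − 250 min = 12:44 PM.

12:44 PM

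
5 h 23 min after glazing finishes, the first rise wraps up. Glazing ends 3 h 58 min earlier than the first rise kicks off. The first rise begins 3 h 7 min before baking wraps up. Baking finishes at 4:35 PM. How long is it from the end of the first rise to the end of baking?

The first rise starts at 4:35 PM − 187 min = 1:28 PM.
Glazing ends at 1:28 PM − 238 min = 9:30 AM.
The first rise ends at 9:30 AM + 323 min = 2:53 PM.
From 2:53 PM to 4:35 PM is 1 h 42 min.

1 h 42 min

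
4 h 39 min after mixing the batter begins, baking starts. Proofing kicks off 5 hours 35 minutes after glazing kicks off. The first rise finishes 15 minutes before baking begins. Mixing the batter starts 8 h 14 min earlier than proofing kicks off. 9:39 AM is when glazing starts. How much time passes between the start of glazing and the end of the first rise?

Proofing starts at 9:39 AM + 335 min = 3:14 PM.
Mixing the batter starts at 3:14 PM − 494 min = 7:00 AM.
Baking starts at 7:00 AM + 279 min = 11:39 AM.
The first rise ends at 11:39 AM − 15 min = 11:24 AM.
From 9:39 AM to 11:24 AM is 1 hour 45 minutes.

1 hour 45 minutes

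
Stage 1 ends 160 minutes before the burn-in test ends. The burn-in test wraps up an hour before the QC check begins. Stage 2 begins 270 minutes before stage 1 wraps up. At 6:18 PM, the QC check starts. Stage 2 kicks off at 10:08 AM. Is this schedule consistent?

The burn-in test ends at 6:18 PM − 60 min = 5:18 PM.
Stage 1 ends at 5:18 PM − 160 min = 2:38 PM.
Stage 2 starts at 2:38 PM − 270 min = 10:08 AM.
That matches the stated 10:08 AM, so the schedule is consistent.

Yes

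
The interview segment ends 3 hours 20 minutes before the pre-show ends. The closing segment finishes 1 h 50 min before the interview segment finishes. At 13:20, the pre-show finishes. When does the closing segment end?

08:10

The interview segment ends at 13:20 − 200 min = 10:00.
The closing segment ends at 10:00 − 110 min = 08:10.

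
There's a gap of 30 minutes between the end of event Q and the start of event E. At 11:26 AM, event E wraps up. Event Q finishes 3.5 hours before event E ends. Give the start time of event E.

8:26 AM

Event Q ends at 11:26 AM − 210 min = 7:56 AM.
Event E starts at 7:56 AM + 30 min = 8:26 AM.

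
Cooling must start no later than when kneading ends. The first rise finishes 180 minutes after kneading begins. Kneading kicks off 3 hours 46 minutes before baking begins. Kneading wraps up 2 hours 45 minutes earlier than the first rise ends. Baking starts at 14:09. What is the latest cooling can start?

10:38

Kneading starts at 14:09 − 226 min = 10:23.
The first rise ends at 10:23 + 180 min = 13:23.
Kneading ends at 13:23 − 165 min = 10:38.
Cooling is bounded by kneading, so the latest it can start is 10:38.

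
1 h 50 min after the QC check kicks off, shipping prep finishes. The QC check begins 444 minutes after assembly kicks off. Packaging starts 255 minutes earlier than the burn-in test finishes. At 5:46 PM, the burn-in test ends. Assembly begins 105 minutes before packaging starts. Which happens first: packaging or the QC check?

Packaging starts at 5:46 PM − 255 min = 1:31 PM.
Assembly starts at 1:31 PM − 105 min = 11:46 AM.
The QC check starts at 11:46 AM + 444 min = 7:10 PM.
Packaging starts at 1:31 PM and the QC check starts at 7:10 PM, so packaging is first.

packaging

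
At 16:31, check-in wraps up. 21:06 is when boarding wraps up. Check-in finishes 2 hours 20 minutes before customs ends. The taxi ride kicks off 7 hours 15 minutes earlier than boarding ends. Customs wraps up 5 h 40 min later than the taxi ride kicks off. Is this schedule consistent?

The taxi ride starts at 21:06 − 435 min = 13:51.
Customs ends at 13:51 + 340 min = 19:31.
Check-in ends at 19:31 − 140 min = 17:11.
But check-in is also said to end at 16:31 — a 40-minute conflict.

No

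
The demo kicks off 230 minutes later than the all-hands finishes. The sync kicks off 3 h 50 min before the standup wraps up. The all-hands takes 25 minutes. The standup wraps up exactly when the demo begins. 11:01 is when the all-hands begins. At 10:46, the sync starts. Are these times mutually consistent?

No

The all-hands ends at 11:01 + 25 min = 11:26.
The demo starts at 11:26 + 230 min = 15:16.
So the standup ends at 15:16.
The sync starts at 15:16 − 230 min = 11:26.
But the sync is also said to start at 10:46 — a 40-minute conflict.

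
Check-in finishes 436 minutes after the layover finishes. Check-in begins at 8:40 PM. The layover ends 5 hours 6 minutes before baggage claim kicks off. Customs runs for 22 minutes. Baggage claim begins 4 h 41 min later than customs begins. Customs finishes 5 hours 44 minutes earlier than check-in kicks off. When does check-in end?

Customs ends at 8:40 PM − 344 min = 2:56 PM.
Customs starts at 2:56 PM − 22 min = 2:34 PM.
Baggage claim starts at 2:34 PM + 281 min = 7:15 PM.
The layover ends at 7:15 PM − 306 min = 2:09 PM.
Check-in ends at 2:09 PM + 436 min = 9:25 PM.

9:25 PM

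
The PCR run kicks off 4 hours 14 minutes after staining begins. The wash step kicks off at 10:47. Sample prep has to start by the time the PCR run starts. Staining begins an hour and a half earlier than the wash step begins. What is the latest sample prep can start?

13:31

Staining starts at 10:47 − 90 min = 09:17.
The PCR run starts at 09:17 + 254 min = 13:31.
Sample prep is bounded by the PCR run, so the latest it can start is 13:31.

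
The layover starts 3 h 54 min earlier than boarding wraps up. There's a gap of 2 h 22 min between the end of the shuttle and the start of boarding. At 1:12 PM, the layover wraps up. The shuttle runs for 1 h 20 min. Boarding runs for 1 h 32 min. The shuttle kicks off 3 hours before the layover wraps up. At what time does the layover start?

The shuttle starts at 1:12 PM − 180 min = 10:12 AM.
The shuttle ends at 10:12 AM + 80 min = 11:32 AM.
Boarding starts at 11:32 AM + 142 min = 1:54 PM.
Boarding ends at 1:54 PM + 92 min = 3:26 PM.
The layover starts at 3:26 PM − 234 min = 11:32 AM.

11:32 AM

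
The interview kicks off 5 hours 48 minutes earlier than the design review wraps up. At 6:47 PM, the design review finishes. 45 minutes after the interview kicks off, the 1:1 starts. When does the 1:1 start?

The interview starts at 6:47 PM − 348 min = 12:59 PM.
The 1:1 starts at 12:59 PM + 45 min = 1:44 PM.

1:44 PM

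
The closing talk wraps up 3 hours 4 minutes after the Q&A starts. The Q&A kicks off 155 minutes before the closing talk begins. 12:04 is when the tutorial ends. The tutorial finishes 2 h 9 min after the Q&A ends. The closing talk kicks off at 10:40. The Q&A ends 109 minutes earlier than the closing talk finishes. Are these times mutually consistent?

The Q&A starts at 10:40 − 155 min = 08:05.
The closing talk ends at 08:05 + 184 min = 11:09.
The Q&A ends at 11:09 − 109 min = 09:20.
The tutorial ends at 09:20 + 129 min = 11:29.
But the tutorial is also said to end at 12:04 — a 35-minute conflict.

No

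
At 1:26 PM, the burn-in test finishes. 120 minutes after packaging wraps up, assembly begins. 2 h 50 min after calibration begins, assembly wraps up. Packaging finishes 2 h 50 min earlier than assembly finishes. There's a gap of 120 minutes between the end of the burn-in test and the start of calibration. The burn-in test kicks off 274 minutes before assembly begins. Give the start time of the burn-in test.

Calibration starts at 1:26 PM + 120 min = 3:26 PM.
Assembly ends at 3:26 PM + 170 min = 6:16 PM.
Packaging ends at 6:16 PM − 170 min = 3:26 PM.
Assembly starts at 3:26 PM + 120 min = 5:26 PM.
The burn-in test starts at 5:26 PM − 274 min = 12:52 PM.

12:52 PM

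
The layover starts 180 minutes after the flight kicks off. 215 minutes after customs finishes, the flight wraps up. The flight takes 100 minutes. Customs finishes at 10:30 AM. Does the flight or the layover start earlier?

The flight ends at 10:30 AM + 215 min = 2:05 PM.
The flight starts at 2:05 PM − 100 min = 12:25 PM.
The layover starts at 12:25 PM + 180 min = 3:25 PM.
The flight starts at 12:25 PM and the layover starts at 3:25 PM, so the flight is first.

the flight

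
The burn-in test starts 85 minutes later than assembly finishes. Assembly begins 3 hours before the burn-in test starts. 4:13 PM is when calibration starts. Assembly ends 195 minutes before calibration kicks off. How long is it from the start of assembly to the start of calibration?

Assembly ends at 4:13 PM − 195 min = 12:58 PM.
The burn-in test starts at 12:58 PM + 85 min = 2:23 PM.
Assembly starts at 2:23 PM − 180 min = 11:23 AM.
From 11:23 AM to 4:13 PM is 290 minutes.

290 minutes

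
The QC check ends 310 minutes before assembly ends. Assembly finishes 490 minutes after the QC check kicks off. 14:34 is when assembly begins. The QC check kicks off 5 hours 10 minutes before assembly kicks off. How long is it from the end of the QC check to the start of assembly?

2 hours 10 minutes

The QC check starts at 14:34 − 310 min = 09:24.
Assembly ends at 09:24 + 490 min = 17:34.
The QC check ends at 17:34 − 310 min = 12:24.
From 12:24 to 14:34 is 2 hours 10 minutes.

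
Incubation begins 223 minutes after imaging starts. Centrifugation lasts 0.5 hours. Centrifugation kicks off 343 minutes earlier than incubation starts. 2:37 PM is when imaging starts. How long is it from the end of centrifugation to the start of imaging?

Incubation starts at 2:37 PM + 223 min = 6:20 PM.
Centrifugation starts at 6:20 PM − 343 min = 12:37 PM.
Centrifugation ends at 12:37 PM + 30 min = 1:07 PM.
From 1:07 PM to 2:37 PM is 1 hour 30 minutes.

1 hour 30 minutes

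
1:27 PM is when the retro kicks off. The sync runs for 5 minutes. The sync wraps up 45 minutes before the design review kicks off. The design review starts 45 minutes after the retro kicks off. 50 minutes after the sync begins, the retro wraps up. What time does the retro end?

The design review starts at 1:27 PM + 45 min = 2:12 PM.
The sync ends at 2:12 PM − 45 min = 1:27 PM.
The sync starts at 1:27 PM − 5 min = 1:22 PM.
The retro ends at 1:22 PM + 50 min = 2:12 PM.

2:12 PM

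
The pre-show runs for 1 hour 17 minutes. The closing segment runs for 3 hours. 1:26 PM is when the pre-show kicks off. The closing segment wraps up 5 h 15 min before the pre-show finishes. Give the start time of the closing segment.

6:28 AM

The pre-show ends at 1:26 PM + 77 min = 2:43 PM.
The closing segment ends at 2:43 PM − 315 min = 9:28 AM.
The closing segment starts at 9:28 AM − 180 min = 6:28 AM.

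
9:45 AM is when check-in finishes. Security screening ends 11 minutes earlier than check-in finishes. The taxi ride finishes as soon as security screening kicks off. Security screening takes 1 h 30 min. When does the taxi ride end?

8:04 AM

Security screening ends at 9:45 AM − 11 min = 9:34 AM.
Security screening starts at 9:34 AM − 90 min = 8:04 AM.
So the taxi ride ends at 8:04 AM.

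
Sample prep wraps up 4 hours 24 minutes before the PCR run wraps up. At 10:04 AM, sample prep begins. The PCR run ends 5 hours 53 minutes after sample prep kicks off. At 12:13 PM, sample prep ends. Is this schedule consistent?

The PCR run ends at 10:04 AM + 353 min = 3:57 PM.
Sample prep ends at 3:57 PM − 264 min = 11:33 AM.
But sample prep is also said to end at 12:13 PM — a 40-minute conflict.

No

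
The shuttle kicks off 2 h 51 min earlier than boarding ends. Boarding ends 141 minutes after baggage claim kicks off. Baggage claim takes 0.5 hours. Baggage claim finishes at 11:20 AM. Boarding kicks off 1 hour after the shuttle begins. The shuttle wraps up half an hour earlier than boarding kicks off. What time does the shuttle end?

10:50 AM

Baggage claim starts at 11:20 AM − 30 min = 10:50 AM.
Boarding ends at 10:50 AM + 141 min = 1:11 PM.
The shuttle starts at 1:11 PM − 171 min = 10:20 AM.
Boarding starts at 10:20 AM + 60 min = 11:20 AM.
The shuttle ends at 11:20 AM − 30 min = 10:50 AM.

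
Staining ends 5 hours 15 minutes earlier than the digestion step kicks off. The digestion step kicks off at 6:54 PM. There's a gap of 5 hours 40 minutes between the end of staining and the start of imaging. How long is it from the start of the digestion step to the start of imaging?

Staining ends at 6:54 PM − 315 min = 1:39 PM.
Imaging starts at 1:39 PM + 340 min = 7:19 PM.
From 6:54 PM to 7:19 PM is 25 minutes.

25 minutes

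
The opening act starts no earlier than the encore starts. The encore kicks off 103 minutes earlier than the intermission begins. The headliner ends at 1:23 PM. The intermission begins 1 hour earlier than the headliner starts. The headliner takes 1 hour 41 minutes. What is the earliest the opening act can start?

8:59 AM

The headliner starts at 1:23 PM − 101 min = 11:42 AM.
The intermission starts at 11:42 AM − 60 min = 10:42 AM.
The encore starts at 10:42 AM − 103 min = 8:59 AM.
The opening act is bounded by the encore, so the earliest it can start is 8:59 AM.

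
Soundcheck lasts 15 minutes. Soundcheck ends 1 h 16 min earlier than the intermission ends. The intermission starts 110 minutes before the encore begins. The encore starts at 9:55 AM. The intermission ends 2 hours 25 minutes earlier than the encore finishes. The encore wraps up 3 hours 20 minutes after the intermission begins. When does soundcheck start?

The intermission starts at 9:55 AM − 110 min = 8:05 AM.
The encore ends at 8:05 AM + 200 min = 11:25 AM.
The intermission ends at 11:25 AM − 145 min = 9:00 AM.
Soundcheck ends at 9:00 AM − 76 min = 7:44 AM.
Soundcheck starts at 7:44 AM − 15 min = 7:29 AM.

7:29 AM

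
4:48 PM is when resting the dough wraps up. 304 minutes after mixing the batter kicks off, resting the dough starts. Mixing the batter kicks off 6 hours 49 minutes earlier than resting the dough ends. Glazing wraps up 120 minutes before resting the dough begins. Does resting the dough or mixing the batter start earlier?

Mixing the batter starts at 4:48 PM − 409 min = 9:59 AM.
Resting the dough starts at 9:59 AM + 304 min = 3:03 PM.
Resting the dough starts at 3:03 PM and mixing the batter starts at 9:59 AM, so mixing the batter is first.

mixing the batter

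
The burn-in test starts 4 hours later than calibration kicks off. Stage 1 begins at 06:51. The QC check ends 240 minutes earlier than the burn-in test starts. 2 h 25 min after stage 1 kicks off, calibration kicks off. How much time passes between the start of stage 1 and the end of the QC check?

145 minutes

Calibration starts at 06:51 + 145 min = 09:16.
The burn-in test starts at 09:16 + 240 min = 13:16.
The QC check ends at 13:16 − 240 min = 09:16.
From 06:51 to 09:16 is 145 minutes.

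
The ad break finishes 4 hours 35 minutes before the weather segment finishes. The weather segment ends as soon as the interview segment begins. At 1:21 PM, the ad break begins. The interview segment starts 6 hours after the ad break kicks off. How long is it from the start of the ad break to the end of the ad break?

1 hour 25 minutes

The interview segment starts at 1:21 PM + 360 min = 7:21 PM.
So the weather segment ends at 7:21 PM.
The ad break ends at 7:21 PM − 275 min = 2:46 PM.
From 1:21 PM to 2:46 PM is 1 hour 25 minutes.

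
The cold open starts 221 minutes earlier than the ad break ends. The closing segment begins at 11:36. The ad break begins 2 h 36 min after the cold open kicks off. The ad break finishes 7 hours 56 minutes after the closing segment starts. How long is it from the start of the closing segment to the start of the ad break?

411 minutes

The ad break ends at 11:36 + 476 min = 19:32.
The cold open starts at 19:32 − 221 min = 15:51.
The ad break starts at 15:51 + 156 min = 18:27.
From 11:36 to 18:27 is 411 minutes.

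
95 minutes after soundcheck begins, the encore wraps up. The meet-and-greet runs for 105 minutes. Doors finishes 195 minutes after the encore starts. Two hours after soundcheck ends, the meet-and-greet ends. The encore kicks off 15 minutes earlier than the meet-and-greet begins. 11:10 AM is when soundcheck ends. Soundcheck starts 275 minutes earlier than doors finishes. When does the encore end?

The meet-and-greet ends at 11:10 AM + 120 min = 1:10 PM.
The meet-and-greet starts at 1:10 PM − 105 min = 11:25 AM.
The encore starts at 11:25 AM − 15 min = 11:10 AM.
Doors ends at 11:10 AM + 195 min = 2:25 PM.
Soundcheck starts at 2:25 PM − 275 min = 9:50 AM.
The encore ends at 9:50 AM + 95 min = 11:25 AM.

11:25 AM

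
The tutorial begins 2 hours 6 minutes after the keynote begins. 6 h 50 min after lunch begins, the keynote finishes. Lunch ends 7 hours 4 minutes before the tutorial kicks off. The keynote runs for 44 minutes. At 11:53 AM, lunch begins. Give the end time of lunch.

1:01 PM

The keynote ends at 11:53 AM + 410 min = 6:43 PM.
The keynote starts at 6:43 PM − 44 min = 5:59 PM.
The tutorial starts at 5:59 PM + 126 min = 8:05 PM.
Lunch ends at 8:05 PM − 424 min = 1:01 PM.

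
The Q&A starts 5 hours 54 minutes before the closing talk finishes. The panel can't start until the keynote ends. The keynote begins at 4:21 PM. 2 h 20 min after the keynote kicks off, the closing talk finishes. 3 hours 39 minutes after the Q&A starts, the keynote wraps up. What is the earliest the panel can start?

The closing talk ends at 4:21 PM + 140 min = 6:41 PM.
The Q&A starts at 6:41 PM − 354 min = 12:47 PM.
The keynote ends at 12:47 PM + 219 min = 4:26 PM.
The panel is bounded by the keynote, so the earliest it can start is 4:26 PM.

4:26 PM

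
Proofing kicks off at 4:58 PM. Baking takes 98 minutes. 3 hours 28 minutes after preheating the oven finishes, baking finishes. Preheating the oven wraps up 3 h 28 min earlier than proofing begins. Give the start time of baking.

3:20 PM

Preheating the oven ends at 4:58 PM − 208 min = 1:30 PM.
Baking ends at 1:30 PM + 208 min = 4:58 PM.
Baking starts at 4:58 PM − 98 min = 3:20 PM.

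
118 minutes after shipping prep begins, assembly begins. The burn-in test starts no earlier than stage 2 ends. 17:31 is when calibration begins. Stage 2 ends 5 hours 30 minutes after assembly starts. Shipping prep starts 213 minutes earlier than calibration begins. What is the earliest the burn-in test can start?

Shipping prep starts at 17:31 − 213 min = 13:58.
Assembly starts at 13:58 + 118 min = 15:56.
Stage 2 ends at 15:56 + 330 min = 21:26.
The burn-in test is bounded by stage 2, so the earliest it can start is 21:26.

21:26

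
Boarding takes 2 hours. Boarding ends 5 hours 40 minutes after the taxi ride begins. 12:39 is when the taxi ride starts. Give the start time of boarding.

Boarding ends at 12:39 + 340 min = 18:19.
Boarding starts at 18:19 − 120 min = 16:19.

16:19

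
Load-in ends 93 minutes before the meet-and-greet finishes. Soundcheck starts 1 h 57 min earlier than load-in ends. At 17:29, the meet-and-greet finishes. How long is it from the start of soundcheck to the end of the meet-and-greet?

210 minutes

Load-in ends at 17:29 − 93 min = 15:56.
Soundcheck starts at 15:56 − 117 min = 13:59.
From 13:59 to 17:29 is 210 minutes.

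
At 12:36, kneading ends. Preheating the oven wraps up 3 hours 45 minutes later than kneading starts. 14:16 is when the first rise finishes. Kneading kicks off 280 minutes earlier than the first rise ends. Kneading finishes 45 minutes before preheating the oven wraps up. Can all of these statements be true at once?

Kneading starts at 14:16 − 280 min = 09:36.
Preheating the oven ends at 09:36 + 225 min = 13:21.
Kneading ends at 13:21 − 45 min = 12:36.
That matches the stated 12:36, so the schedule is consistent.

Yes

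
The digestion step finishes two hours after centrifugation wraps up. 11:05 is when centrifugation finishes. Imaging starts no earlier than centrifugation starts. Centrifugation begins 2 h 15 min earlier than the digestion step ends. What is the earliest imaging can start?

The digestion step ends at 11:05 + 120 min = 13:05.
Centrifugation starts at 13:05 − 135 min = 10:50.
Imaging is bounded by centrifugation, so the earliest it can start is 10:50.

10:50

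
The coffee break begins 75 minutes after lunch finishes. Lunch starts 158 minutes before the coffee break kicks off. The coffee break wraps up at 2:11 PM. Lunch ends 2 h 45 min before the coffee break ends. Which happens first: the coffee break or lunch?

lunch

Lunch ends at 2:11 PM − 165 min = 11:26 AM.
The coffee break starts at 11:26 AM + 75 min = 12:41 PM.
Lunch starts at 12:41 PM − 158 min = 10:03 AM.
The coffee break starts at 12:41 PM and lunch starts at 10:03 AM, so lunch is first.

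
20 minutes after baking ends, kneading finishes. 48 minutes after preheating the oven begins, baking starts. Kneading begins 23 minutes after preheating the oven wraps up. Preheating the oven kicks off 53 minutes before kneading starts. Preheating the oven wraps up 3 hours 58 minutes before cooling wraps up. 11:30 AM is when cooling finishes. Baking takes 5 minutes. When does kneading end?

Preheating the oven ends at 11:30 AM − 238 min = 7:32 AM.
Kneading starts at 7:32 AM + 23 min = 7:55 AM.
Preheating the oven starts at 7:55 AM − 53 min = 7:02 AM.
Baking starts at 7:02 AM + 48 min = 7:50 AM.
Baking ends at 7:50 AM + 5 min = 7:55 AM.
Kneading ends at 7:55 AM + 20 min = 8:15 AM.

8:15 AM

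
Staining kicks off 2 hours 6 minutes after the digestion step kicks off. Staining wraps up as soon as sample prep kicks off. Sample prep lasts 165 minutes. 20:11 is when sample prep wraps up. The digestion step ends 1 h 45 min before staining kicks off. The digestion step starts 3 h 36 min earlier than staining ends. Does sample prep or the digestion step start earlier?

Sample prep starts at 20:11 − 165 min = 17:26.
So staining ends at 17:26.
The digestion step starts at 17:26 − 216 min = 13:50.
Sample prep starts at 17:26 and the digestion step starts at 13:50, so the digestion step is first.

the digestion step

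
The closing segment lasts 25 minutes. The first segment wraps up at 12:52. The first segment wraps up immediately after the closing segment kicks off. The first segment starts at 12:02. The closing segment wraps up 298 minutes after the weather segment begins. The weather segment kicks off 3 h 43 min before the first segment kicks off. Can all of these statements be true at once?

Yes

The weather segment starts at 12:02 − 223 min = 08:19.
The closing segment ends at 08:19 + 298 min = 13:17.
The closing segment starts at 13:17 − 25 min = 12:52.
So the first segment ends at 12:52.
That matches the stated 12:52, so the schedule is consistent.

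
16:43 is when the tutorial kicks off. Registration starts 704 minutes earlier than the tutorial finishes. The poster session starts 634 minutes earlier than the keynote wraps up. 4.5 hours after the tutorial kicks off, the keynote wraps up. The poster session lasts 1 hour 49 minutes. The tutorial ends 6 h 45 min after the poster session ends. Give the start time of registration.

The keynote ends at 16:43 + 270 min = 21:13.
The poster session starts at 21:13 − 634 min = 10:39.
The poster session ends at 10:39 + 109 min = 12:28.
The tutorial ends at 12:28 + 405 min = 19:13.
Registration starts at 19:13 − 704 min = 07:29.

07:29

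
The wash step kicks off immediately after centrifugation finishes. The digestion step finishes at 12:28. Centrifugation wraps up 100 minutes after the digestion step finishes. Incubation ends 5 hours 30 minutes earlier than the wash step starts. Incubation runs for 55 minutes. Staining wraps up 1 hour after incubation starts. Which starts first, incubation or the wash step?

incubation

Centrifugation ends at 12:28 + 100 min = 14:08.
So the wash step starts at 14:08.
Incubation ends at 14:08 − 330 min = 08:38.
Incubation starts at 08:38 − 55 min = 07:43.
Incubation starts at 07:43 and the wash step starts at 14:08, so incubation is first.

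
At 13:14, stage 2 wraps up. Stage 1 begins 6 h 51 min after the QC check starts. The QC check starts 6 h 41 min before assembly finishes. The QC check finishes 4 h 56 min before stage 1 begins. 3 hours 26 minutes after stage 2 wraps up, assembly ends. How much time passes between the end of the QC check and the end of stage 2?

Assembly ends at 13:14 + 206 min = 16:40.
The QC check starts at 16:40 − 401 min = 09:59.
Stage 1 starts at 09:59 + 411 min = 16:50.
The QC check ends at 16:50 − 296 min = 11:54.
From 11:54 to 13:14 is 1 hour 20 minutes.

1 hour 20 minutes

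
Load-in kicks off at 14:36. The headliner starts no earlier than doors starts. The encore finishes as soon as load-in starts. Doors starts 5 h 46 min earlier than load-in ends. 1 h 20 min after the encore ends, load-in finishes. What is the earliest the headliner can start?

The encore ends at 14:36.
Load-in ends at 14:36 + 80 min = 15:56.
Doors starts at 15:56 − 346 min = 10:10.
The headliner is bounded by doors, so the earliest it can start is 10:10.

10:10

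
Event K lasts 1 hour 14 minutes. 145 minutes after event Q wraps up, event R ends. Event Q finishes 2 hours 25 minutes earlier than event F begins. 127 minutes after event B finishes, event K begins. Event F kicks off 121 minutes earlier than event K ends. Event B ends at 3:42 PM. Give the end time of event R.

Event K starts at 3:42 PM + 127 min = 5:49 PM.
Event K ends at 5:49 PM + 74 min = 7:03 PM.
Event F starts at 7:03 PM − 121 min = 5:02 PM.
Event Q ends at 5:02 PM − 145 min = 2:37 PM.
Event R ends at 2:37 PM + 145 min = 5:02 PM.

5:02 PM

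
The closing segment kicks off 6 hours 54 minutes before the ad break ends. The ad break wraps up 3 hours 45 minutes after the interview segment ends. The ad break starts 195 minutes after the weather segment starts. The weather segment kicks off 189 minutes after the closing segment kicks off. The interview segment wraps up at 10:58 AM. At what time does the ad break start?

2:13 PM

The ad break ends at 10:58 AM + 225 min = 2:43 PM.
The closing segment starts at 2:43 PM − 414 min = 7:49 AM.
The weather segment starts at 7:49 AM + 189 min = 10:58 AM.
The ad break starts at 10:58 AM + 195 min = 2:13 PM.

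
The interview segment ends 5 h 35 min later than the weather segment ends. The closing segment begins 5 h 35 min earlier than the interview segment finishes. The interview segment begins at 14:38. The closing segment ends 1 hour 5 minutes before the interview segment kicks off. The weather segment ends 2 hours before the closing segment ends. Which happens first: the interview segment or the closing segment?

The closing segment ends at 14:38 − 65 min = 13:33.
The weather segment ends at 13:33 − 120 min = 11:33.
The interview segment ends at 11:33 + 335 min = 17:08.
The closing segment starts at 17:08 − 335 min = 11:33.
The interview segment starts at 14:38 and the closing segment starts at 11:33, so the closing segment is first.

the closing segment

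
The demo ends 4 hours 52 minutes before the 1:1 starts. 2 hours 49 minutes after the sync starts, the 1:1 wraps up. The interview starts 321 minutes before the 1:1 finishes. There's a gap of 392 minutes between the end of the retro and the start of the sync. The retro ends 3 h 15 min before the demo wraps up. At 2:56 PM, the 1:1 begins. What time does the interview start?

The demo ends at 2:56 PM − 292 min = 10:04 AM.
The retro ends at 10:04 AM − 195 min = 6:49 AM.
The sync starts at 6:49 AM + 392 min = 1:21 PM.
The 1:1 ends at 1:21 PM + 169 min = 4:10 PM.
The interview starts at 4:10 PM − 321 min = 10:49 AM.

10:49 AM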